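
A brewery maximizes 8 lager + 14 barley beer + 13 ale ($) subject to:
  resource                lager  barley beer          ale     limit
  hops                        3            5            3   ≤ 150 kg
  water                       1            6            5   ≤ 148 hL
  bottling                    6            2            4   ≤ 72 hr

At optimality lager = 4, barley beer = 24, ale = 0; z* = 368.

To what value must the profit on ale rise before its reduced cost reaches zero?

Check each constraint at x*: hops 132/150 (slack 18); water 148/148 (tight); bottling 72/72 (tight).
Since hops is not tight, its dual is 0.
The binding rows give the dual system: 1·y_water + 6·y_bottling = 8 and 6·y_water + 2·y_bottling = 14.
Solving: y_water = 2, y_bottling = 1.
ale enters the basis when its profit ≥ yᵀa₃ = 2·5 + 1·4 = 14.

14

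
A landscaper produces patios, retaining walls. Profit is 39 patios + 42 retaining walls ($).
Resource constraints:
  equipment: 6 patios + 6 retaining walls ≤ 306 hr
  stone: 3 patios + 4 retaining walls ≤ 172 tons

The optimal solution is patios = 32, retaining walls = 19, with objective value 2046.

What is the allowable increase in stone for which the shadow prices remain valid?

32

Binding constraints: equipment, stone. The basis is B = [[6,6],[3,4]] with det 6.
Per unit increase in stone, x* moves by d = (-1, 1).
The basis stays optimal until patios reaches 0; allowable increase = 32 tons.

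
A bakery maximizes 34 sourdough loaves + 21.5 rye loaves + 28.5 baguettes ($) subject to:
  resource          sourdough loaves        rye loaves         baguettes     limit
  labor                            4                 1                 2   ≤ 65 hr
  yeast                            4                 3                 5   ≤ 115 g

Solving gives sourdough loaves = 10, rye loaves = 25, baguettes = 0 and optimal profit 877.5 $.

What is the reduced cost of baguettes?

-8

Both labor and yeast are binding at x*.
From A_Bᵀ y = c: 4·y_labor + 4·y_yeast = 34; 1·y_labor + 3·y_yeast = 21.5.
This yields shadow prices y_labor = 2, y_yeast = 6.5.
Reduced cost of baguettes: c₃ − yᵀa₃ = 28.5 − (2·2 + 6.5·5) = 28.5 − 36.5 = -8.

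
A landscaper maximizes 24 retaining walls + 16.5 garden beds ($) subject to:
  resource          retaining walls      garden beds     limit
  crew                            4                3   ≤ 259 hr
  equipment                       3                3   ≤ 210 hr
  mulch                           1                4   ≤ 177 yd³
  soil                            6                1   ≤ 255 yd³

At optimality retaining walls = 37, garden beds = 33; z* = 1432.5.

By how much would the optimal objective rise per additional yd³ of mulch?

0

Binding: equipment and soil. Non-binding: crew (12 unused), mulch (8 unused).
By complementary slackness, y = 0 for the non-binding constraints.
From A_Bᵀ y = c: 3·y_equipment + 6·y_soil = 24; 3·y_equipment + 1·y_soil = 16.5.
Solving: y_equipment = 5, y_soil = 1.5.
Shadow price of mulch = 0.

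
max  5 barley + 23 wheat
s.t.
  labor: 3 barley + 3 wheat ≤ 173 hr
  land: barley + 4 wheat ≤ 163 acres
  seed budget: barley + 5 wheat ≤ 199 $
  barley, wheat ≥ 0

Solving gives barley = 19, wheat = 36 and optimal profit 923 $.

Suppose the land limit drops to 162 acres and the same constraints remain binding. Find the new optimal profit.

921

Binding: land and seed budget. Non-binding: labor (8 unused).
Since labor is not tight, its dual is 0.
From A_Bᵀ y = c: 1·y_land + 1·y_seed budget = 5; 4·y_land + 5·y_seed budget = 23.
Solving: y_land = 2, y_seed budget = 3.
Δz = y_land·Δb = 2 × (-1) = -2, so new z* = 923 − 2 = 921.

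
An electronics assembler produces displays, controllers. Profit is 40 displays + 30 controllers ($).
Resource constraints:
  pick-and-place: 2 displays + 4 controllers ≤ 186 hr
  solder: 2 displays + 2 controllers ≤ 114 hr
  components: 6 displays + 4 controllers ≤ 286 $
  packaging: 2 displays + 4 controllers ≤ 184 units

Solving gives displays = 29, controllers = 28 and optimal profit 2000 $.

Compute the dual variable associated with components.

At the optimum: pick-and-place uses 170 of 186 (slack = 16); solder uses 114 of 114 (binding); components uses 286 of 286 (binding); packaging uses 170 of 184 (slack = 14).
Since pick-and-place, packaging are not tight, their duals are 0.
Dual feasibility on the basic columns requires 2·y_solder + 6·y_components = 40, 2·y_solder + 4·y_components = 30.
→ y_solder = 5 and y_components = 5.
Shadow price of components = 5.

5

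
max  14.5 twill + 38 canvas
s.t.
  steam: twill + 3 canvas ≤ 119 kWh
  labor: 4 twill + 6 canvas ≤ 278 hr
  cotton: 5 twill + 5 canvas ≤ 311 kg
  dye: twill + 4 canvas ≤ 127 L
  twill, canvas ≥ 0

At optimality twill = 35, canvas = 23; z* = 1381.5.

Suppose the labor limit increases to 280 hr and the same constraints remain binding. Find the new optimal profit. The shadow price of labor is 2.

1385.5

Δb = 2, so new z* = 1381.5 + (2)·(2) = 1381.5 + 4 = 1385.5.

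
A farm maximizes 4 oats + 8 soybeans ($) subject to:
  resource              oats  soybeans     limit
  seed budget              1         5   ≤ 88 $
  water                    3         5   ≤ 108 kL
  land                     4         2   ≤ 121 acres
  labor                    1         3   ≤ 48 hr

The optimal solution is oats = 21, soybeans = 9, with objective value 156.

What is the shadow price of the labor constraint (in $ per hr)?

1

At the optimum: seed budget uses 66 of 88 (slack = 22); water uses 108 of 108 (binding); land uses 102 of 121 (slack = 19); labor uses 48 of 48 (binding).
Slack constraints have shadow price 0 (complementary slackness).
The binding rows give the dual system: 3·y_water + 1·y_labor = 4 and 5·y_water + 3·y_labor = 8.
This yields shadow prices y_water = 1, y_labor = 1.
Shadow price of labor = 1.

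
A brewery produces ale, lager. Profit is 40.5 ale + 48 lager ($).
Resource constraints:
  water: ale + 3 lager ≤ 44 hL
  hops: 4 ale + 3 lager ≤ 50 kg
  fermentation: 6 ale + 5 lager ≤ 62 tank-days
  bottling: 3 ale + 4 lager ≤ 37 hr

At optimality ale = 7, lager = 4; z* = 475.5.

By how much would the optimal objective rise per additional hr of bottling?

9.5

Check each constraint at x*: water 19/44 (slack 25); hops 40/50 (slack 10); fermentation 62/62 (tight); bottling 37/37 (tight).
By complementary slackness, y = 0 for the non-binding constraints.
Dual feasibility on the basic columns requires 6·y_fermentation + 3·y_bottling = 40.5, 5·y_fermentation + 4·y_bottling = 48.
This yields shadow prices y_fermentation = 2, y_bottling = 9.5.
Shadow price of bottling = 9.5.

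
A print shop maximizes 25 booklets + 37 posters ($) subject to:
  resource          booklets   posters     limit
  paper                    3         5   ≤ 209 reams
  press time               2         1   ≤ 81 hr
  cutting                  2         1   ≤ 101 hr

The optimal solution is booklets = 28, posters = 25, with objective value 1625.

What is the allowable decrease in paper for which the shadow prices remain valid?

Binding constraints: paper, press time. The basis is B = [[3,5],[2,1]] with det -7.
Per unit decrease in paper, x* moves by d = (0.1429, -0.2857).
The basis stays optimal until posters reaches 0; allowable decrease = 87.5 reams.

87.5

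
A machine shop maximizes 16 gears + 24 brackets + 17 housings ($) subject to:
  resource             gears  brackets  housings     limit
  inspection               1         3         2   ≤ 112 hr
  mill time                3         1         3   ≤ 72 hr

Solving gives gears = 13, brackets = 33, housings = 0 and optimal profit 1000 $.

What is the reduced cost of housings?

-6

Check each constraint at x*: inspection 112/112 (tight); mill time 72/72 (tight).
The binding rows give the dual system: 1·y_inspection + 3·y_mill time = 16 and 3·y_inspection + 1·y_mill time = 24.
→ y_inspection = 7 and y_mill time = 3.
Reduced cost of housings: c₃ − yᵀa₃ = 17 − (7·2 + 3·3) = 17 − 23 = -6.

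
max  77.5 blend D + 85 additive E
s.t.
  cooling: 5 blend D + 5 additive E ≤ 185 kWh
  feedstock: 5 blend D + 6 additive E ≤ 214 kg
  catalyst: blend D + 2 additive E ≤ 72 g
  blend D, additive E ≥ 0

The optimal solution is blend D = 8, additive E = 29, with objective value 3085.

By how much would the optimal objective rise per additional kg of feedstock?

7.5

Binding: cooling and feedstock. Non-binding: catalyst (6 unused).
Since catalyst is not tight, its dual is 0.
The binding rows give the dual system: 5·y_cooling + 5·y_feedstock = 77.5 and 5·y_cooling + 6·y_feedstock = 85.
→ y_cooling = 8 and y_feedstock = 7.5.
Shadow price of feedstock = 7.5.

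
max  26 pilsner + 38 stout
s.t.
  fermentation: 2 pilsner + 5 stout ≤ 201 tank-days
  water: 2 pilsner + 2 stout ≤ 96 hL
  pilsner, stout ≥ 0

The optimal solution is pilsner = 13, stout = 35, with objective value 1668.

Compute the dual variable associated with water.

9

At the optimum: fermentation uses 201 of 201 (binding); water uses 96 of 96 (binding).
The binding rows give the dual system: 2·y_fermentation + 2·y_water = 26 and 5·y_fermentation + 2·y_water = 38.
Solving: y_fermentation = 4, y_water = 9.
Shadow price of water = 9.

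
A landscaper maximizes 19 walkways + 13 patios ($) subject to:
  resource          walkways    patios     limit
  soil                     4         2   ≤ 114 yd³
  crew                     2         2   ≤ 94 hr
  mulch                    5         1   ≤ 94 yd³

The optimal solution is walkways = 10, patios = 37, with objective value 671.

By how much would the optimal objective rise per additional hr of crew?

3.5

At the optimum: soil uses 114 of 114 (binding); crew uses 94 of 94 (binding); mulch uses 87 of 94 (slack = 7).
Since mulch is not tight, its dual is 0.
From A_Bᵀ y = c: 4·y_soil + 2·y_crew = 19; 2·y_soil + 2·y_crew = 13.
Solving: y_soil = 3, y_crew = 3.5.
Shadow price of crew = 3.5.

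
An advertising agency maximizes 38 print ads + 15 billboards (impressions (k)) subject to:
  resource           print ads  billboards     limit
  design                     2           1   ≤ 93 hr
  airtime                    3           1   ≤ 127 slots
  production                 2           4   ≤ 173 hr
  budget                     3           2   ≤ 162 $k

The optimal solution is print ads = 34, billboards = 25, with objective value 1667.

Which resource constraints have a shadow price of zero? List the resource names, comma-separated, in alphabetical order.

budget, production

design: 93/93 (binding)
airtime: 127/127 (binding)
production: 168/173 (slack 5)
budget: 152/162 (slack 10)
By complementary slackness, a constraint with positive slack has shadow price 0 → budget, production.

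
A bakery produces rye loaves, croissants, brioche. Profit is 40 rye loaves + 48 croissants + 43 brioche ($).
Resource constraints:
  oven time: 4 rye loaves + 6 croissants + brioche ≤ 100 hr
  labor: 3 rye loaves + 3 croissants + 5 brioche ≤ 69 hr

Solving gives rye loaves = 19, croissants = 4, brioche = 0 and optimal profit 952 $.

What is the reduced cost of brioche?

Check each constraint at x*: oven time 100/100 (tight); labor 69/69 (tight).
The binding rows give the dual system: 4·y_oven time + 3·y_labor = 40 and 6·y_oven time + 3·y_labor = 48.
This yields shadow prices y_oven time = 4, y_labor = 8.
Reduced cost of brioche: c₃ − yᵀa₃ = 43 − (4·1 + 8·5) = 43 − 44 = -1.

-1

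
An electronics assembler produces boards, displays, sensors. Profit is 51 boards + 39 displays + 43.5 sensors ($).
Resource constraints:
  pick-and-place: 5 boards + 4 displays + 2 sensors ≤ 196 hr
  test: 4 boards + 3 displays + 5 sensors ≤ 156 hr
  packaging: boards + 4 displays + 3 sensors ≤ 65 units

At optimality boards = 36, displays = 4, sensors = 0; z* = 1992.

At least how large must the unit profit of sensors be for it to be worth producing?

51

Check each constraint at x*: pick-and-place 196/196 (tight); test 156/156 (tight); packaging 52/65 (slack 13).
Slack constraints have shadow price 0 (complementary slackness).
From A_Bᵀ y = c: 5·y_pick-and-place + 4·y_test = 51; 4·y_pick-and-place + 3·y_test = 39.
This yields shadow prices y_pick-and-place = 3, y_test = 9.
sensors enters the basis when its profit ≥ yᵀa₃ = 3·2 + 9·5 = 51.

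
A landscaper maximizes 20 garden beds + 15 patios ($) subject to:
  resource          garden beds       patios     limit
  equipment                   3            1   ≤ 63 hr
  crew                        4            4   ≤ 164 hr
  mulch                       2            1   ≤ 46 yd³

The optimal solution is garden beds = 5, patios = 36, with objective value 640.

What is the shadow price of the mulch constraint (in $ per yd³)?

At the optimum: equipment uses 51 of 63 (slack = 12); crew uses 164 of 164 (binding); mulch uses 46 of 46 (binding).
Since equipment is not tight, its dual is 0.
The binding rows give the dual system: 4·y_crew + 2·y_mulch = 20 and 4·y_crew + 1·y_mulch = 15.
→ y_crew = 2.5 and y_mulch = 5.
Shadow price of mulch = 5.

5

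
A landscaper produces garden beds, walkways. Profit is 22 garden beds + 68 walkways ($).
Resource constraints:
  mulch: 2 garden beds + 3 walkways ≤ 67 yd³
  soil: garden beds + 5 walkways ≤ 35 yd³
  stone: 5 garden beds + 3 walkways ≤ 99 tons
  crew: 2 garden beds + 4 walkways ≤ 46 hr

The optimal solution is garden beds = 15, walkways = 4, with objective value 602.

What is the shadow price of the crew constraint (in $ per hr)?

7

Binding: soil and crew. Non-binding: mulch (25 unused), stone (12 unused).
By complementary slackness, y = 0 for the non-binding constraints.
Dual feasibility on the basic columns requires 1·y_soil + 2·y_crew = 22, 5·y_soil + 4·y_crew = 68.
This yields shadow prices y_soil = 8, y_crew = 7.
Shadow price of crew = 7.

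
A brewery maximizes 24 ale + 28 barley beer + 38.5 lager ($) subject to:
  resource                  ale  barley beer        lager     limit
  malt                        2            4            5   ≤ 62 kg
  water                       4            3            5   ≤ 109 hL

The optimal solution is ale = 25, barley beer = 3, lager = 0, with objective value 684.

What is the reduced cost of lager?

At the optimum: malt uses 62 of 62 (binding); water uses 109 of 109 (binding).
Dual feasibility on the basic columns requires 2·y_malt + 4·y_water = 24, 4·y_malt + 3·y_water = 28.
This yields shadow prices y_malt = 4, y_water = 4.
Reduced cost of lager: c₃ − yᵀa₃ = 38.5 − (4·5 + 4·5) = 38.5 − 40 = -1.5.

-1.5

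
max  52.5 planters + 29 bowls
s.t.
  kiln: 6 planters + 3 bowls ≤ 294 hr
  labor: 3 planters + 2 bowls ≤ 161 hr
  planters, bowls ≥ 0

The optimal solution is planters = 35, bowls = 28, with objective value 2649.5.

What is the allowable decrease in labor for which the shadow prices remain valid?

14

Binding constraints: kiln, labor. The basis is B = [[6,3],[3,2]] with det 3.
Per unit decrease in labor, x* moves by d = (1, -2).
The basis stays optimal until bowls reaches 0; allowable decrease = 14 hr.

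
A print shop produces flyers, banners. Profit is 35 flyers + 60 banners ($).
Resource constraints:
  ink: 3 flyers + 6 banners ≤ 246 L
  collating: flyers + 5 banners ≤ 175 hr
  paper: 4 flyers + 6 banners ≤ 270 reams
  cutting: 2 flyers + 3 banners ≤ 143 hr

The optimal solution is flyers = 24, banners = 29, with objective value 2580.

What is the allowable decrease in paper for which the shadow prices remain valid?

Binding constraints: ink, paper. The basis is B = [[3,6],[4,6]] with det -6.
Per unit decrease in paper, x* moves by d = (-1, 0.5).
The basis stays optimal until collating becomes binding; allowable decrease = 4 reams.

4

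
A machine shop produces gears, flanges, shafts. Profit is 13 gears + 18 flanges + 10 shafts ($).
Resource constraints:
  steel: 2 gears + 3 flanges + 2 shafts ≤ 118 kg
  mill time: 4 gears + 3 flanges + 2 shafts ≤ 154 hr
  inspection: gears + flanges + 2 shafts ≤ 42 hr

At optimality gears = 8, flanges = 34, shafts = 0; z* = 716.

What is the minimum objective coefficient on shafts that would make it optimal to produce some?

Check each constraint at x*: steel 118/118 (tight); mill time 134/154 (slack 20); inspection 42/42 (tight).
Slack constraints have shadow price 0 (complementary slackness).
Dual feasibility on the basic columns requires 2·y_steel + 1·y_inspection = 13, 3·y_steel + 1·y_inspection = 18.
Solving: y_steel = 5, y_inspection = 3.
shafts enters the basis when its profit ≥ yᵀa₃ = 5·2 + 3·2 = 16.

16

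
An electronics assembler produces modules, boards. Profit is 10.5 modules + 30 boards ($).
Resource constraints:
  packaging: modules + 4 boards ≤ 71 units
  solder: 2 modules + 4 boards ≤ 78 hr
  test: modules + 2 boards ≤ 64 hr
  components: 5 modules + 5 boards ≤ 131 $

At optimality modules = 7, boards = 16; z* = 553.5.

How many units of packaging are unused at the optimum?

0

packaging used = 1·7 + 4·16 = 71; slack = 71 − 71 = 0.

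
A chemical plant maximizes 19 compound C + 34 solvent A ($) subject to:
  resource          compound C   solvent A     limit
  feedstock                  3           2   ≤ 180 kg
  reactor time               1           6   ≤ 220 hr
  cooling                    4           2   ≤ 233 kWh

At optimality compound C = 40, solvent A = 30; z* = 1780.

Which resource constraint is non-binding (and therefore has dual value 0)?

cooling

feedstock: 180/180 (binding)
reactor time: 220/220 (binding)
cooling: 220/233 (slack 13)
By complementary slackness, a constraint with positive slack has shadow price 0 → cooling.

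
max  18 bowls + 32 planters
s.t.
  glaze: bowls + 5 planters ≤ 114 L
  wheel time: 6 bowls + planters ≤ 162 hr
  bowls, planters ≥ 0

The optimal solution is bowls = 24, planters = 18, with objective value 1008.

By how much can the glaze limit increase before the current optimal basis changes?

Binding constraints: glaze, wheel time. The basis is B = [[1,5],[6,1]] with det -29.
Per unit increase in glaze, x* moves by d = (-0.0345, 0.2069).
The basis stays optimal until bowls reaches 0; allowable increase = 696 L.

696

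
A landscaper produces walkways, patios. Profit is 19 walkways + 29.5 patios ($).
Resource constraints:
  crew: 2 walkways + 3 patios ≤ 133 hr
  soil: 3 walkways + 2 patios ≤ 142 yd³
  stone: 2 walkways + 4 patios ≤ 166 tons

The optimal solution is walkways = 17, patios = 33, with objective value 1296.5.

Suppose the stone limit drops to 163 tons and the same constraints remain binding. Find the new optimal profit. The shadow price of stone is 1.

Δb = -3, so new z* = 1296.5 + (1)·(-3) = 1296.5 − 3 = 1293.5.

1293.5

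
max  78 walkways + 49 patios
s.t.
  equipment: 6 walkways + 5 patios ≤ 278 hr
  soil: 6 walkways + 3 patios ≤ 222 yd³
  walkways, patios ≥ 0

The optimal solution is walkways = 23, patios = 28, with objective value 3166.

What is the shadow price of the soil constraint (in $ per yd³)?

8

Check each constraint at x*: equipment 278/278 (tight); soil 222/222 (tight).
The binding rows give the dual system: 6·y_equipment + 6·y_soil = 78 and 5·y_equipment + 3·y_soil = 49.
→ y_equipment = 5 and y_soil = 8.
Shadow price of soil = 8.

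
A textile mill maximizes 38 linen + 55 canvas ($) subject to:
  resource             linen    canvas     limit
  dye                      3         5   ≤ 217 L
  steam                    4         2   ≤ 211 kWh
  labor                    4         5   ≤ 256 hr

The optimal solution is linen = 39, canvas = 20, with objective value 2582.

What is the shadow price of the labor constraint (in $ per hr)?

Binding: dye and labor. Non-binding: steam (15 unused).
Since steam is not tight, its dual is 0.
Dual feasibility on the basic columns requires 3·y_dye + 4·y_labor = 38, 5·y_dye + 5·y_labor = 55.
Solving: y_dye = 6, y_labor = 5.
Shadow price of labor = 5.

5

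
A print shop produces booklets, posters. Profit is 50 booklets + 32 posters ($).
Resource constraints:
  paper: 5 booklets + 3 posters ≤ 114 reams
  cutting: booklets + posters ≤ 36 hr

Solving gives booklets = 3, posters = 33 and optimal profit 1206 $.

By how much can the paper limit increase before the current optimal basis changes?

66

Binding constraints: paper, cutting. The basis is B = [[5,3],[1,1]] with det 2.
Per unit increase in paper, x* moves by d = (0.5, -0.5).
The basis stays optimal until posters reaches 0; allowable increase = 66 reams.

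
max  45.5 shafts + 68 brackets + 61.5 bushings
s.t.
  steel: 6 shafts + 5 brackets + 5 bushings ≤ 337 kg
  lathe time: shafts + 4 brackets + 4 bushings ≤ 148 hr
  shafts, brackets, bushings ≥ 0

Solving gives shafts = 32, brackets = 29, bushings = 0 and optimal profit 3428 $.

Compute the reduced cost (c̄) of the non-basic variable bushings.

Check each constraint at x*: steel 337/337 (tight); lathe time 148/148 (tight).
Dual feasibility on the basic columns requires 6·y_steel + 1·y_lathe time = 45.5, 5·y_steel + 4·y_lathe time = 68.
This yields shadow prices y_steel = 6, y_lathe time = 9.5.
Reduced cost of bushings: c₃ − yᵀa₃ = 61.5 − (6·5 + 9.5·4) = 61.5 − 68 = -6.5.

-6.5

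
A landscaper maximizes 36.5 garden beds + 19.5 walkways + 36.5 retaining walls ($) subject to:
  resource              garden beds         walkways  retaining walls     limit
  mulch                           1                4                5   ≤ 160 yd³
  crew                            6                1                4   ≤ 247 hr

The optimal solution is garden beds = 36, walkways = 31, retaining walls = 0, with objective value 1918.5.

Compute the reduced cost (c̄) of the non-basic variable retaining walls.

-3

Both mulch and crew are binding at x*.
From A_Bᵀ y = c: 1·y_mulch + 6·y_crew = 36.5; 4·y_mulch + 1·y_crew = 19.5.
Solving: y_mulch = 3.5, y_crew = 5.5.
Reduced cost of retaining walls: c₃ − yᵀa₃ = 36.5 − (3.5·5 + 5.5·4) = 36.5 − 39.5 = -3.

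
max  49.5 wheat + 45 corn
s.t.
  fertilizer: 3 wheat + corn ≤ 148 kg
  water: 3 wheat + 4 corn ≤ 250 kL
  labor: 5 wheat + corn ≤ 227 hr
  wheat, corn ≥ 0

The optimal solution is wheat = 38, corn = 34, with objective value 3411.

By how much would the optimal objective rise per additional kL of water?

9.5

At the optimum: fertilizer uses 148 of 148 (binding); water uses 250 of 250 (binding); labor uses 224 of 227 (slack = 3).
Since labor is not tight, its dual is 0.
From A_Bᵀ y = c: 3·y_fertilizer + 3·y_water = 49.5; 1·y_fertilizer + 4·y_water = 45.
Solving: y_fertilizer = 7, y_water = 9.5.
Shadow price of water = 9.5.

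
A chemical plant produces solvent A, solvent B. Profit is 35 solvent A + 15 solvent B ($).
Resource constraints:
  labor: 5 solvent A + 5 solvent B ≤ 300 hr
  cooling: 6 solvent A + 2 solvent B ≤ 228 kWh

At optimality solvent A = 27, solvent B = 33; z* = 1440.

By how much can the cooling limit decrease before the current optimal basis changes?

Binding constraints: labor, cooling. The basis is B = [[5,5],[6,2]] with det -20.
Per unit decrease in cooling, x* moves by d = (-0.25, 0.25).
The basis stays optimal until solvent A reaches 0; allowable decrease = 108 kWh.

108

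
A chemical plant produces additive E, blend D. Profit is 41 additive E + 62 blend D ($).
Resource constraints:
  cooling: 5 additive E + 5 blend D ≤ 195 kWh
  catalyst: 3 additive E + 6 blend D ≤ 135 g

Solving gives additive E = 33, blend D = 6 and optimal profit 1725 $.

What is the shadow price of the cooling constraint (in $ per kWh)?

4

Both cooling and catalyst are binding at x*.
Dual feasibility on the basic columns requires 5·y_cooling + 3·y_catalyst = 41, 5·y_cooling + 6·y_catalyst = 62.
→ y_cooling = 4 and y_catalyst = 7.
Shadow price of cooling = 4.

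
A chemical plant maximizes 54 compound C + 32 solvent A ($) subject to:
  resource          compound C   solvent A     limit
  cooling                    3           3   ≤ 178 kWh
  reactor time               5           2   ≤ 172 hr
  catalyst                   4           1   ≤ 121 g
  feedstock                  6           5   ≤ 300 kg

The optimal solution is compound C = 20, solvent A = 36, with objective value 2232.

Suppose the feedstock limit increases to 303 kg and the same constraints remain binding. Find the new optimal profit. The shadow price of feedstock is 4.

Δb = 3, so new z* = 2232 + (4)·(3) = 2232 + 12 = 2244.

2244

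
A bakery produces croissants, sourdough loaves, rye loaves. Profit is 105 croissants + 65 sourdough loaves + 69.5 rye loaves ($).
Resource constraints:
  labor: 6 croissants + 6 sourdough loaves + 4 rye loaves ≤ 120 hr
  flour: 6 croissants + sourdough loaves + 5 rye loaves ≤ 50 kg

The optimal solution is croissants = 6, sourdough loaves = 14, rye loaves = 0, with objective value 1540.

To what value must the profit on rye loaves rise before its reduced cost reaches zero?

78

Both labor and flour are binding at x*.
The binding rows give the dual system: 6·y_labor + 6·y_flour = 105 and 6·y_labor + 1·y_flour = 65.
→ y_labor = 9.5 and y_flour = 8.
rye loaves enters the basis when its profit ≥ yᵀa₃ = 9.5·4 + 8·5 = 78.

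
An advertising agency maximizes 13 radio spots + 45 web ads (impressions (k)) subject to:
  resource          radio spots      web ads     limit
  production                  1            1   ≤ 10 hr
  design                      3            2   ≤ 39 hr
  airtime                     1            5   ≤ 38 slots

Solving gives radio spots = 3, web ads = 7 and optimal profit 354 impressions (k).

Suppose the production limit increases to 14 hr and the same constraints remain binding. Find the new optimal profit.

At the optimum: production uses 10 of 10 (binding); design uses 23 of 39 (slack = 16); airtime uses 38 of 38 (binding).
By complementary slackness, y = 0 for the non-binding constraint.
From A_Bᵀ y = c: 1·y_production + 1·y_airtime = 13; 1·y_production + 5·y_airtime = 45.
This yields shadow prices y_production = 5, y_airtime = 8.
Δz = y_production·Δb = 5 × (4) = 20, so new z* = 354 + 20 = 374.

374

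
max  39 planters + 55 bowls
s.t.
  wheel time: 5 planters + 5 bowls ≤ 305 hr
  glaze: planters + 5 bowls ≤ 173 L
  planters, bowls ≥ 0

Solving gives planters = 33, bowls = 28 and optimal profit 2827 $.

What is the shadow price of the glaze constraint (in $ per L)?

Check each constraint at x*: wheel time 305/305 (tight); glaze 173/173 (tight).
Dual feasibility on the basic columns requires 5·y_wheel time + 1·y_glaze = 39, 5·y_wheel time + 5·y_glaze = 55.
→ y_wheel time = 7 and y_glaze = 4.
Shadow price of glaze = 4.

4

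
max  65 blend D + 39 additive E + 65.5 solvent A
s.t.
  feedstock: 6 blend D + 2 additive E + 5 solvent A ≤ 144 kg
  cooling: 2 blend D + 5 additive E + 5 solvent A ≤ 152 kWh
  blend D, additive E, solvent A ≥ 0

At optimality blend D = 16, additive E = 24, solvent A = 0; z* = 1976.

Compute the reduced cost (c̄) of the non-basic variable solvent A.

-2

At the optimum: feedstock uses 144 of 144 (binding); cooling uses 152 of 152 (binding).
Dual feasibility on the basic columns requires 6·y_feedstock + 2·y_cooling = 65, 2·y_feedstock + 5·y_cooling = 39.
→ y_feedstock = 9.5 and y_cooling = 4.
Reduced cost of solvent A: c₃ − yᵀa₃ = 65.5 − (9.5·5 + 4·5) = 65.5 − 67.5 = -2.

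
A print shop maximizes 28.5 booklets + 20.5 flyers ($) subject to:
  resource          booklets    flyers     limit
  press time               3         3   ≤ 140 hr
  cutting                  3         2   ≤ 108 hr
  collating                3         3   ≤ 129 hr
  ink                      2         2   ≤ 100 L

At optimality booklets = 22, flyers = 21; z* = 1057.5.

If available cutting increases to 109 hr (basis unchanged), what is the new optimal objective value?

Binding: cutting and collating. Non-binding: press time (11 unused), ink (14 unused).
Slack constraints have shadow price 0 (complementary slackness).
Dual feasibility on the basic columns requires 3·y_cutting + 3·y_collating = 28.5, 2·y_cutting + 3·y_collating = 20.5.
→ y_cutting = 8 and y_collating = 1.5.
Δz = y_cutting·Δb = 8 × (1) = 8, so new z* = 1057.5 + 8 = 1065.5.

1065.5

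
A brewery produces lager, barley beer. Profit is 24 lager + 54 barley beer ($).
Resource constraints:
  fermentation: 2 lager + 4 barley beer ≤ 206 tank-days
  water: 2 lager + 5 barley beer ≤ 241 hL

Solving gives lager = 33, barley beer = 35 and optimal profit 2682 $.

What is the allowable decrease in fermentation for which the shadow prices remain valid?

13.2

Binding constraints: fermentation, water. The basis is B = [[2,4],[2,5]] with det 2.
Per unit decrease in fermentation, x* moves by d = (-2.5, 1).
The basis stays optimal until lager reaches 0; allowable decrease = 13.2 tank-days.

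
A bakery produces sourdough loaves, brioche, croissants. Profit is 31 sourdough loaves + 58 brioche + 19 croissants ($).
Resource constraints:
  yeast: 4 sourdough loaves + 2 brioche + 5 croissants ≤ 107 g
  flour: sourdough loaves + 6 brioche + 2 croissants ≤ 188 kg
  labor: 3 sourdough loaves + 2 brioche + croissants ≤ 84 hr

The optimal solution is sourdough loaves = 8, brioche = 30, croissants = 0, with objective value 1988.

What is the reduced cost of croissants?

Check each constraint at x*: yeast 92/107 (slack 15); flour 188/188 (tight); labor 84/84 (tight).
Since yeast is not tight, its dual is 0.
From A_Bᵀ y = c: 1·y_flour + 3·y_labor = 31; 6·y_flour + 2·y_labor = 58.
Solving: y_flour = 7, y_labor = 8.
Reduced cost of croissants: c₃ − yᵀa₃ = 19 − (7·2 + 8·1) = 19 − 22 = -3.

-3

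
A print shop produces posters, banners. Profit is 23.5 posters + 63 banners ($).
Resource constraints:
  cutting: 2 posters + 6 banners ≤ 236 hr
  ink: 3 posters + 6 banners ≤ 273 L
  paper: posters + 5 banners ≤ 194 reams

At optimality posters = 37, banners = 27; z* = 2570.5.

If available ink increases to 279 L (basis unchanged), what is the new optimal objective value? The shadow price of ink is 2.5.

2585.5

Δb = 6, so new z* = 2570.5 + (2.5)·(6) = 2570.5 + 15 = 2585.5.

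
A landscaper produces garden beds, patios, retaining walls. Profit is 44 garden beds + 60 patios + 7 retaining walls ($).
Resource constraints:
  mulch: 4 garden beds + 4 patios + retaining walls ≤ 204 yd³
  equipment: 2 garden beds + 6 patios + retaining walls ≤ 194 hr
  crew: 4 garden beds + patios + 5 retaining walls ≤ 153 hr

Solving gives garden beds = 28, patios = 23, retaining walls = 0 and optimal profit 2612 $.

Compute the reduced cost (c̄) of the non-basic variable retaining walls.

-6

At the optimum: mulch uses 204 of 204 (binding); equipment uses 194 of 194 (binding); crew uses 135 of 153 (slack = 18).
Slack constraints have shadow price 0 (complementary slackness).
Dual feasibility on the basic columns requires 4·y_mulch + 2·y_equipment = 44, 4·y_mulch + 6·y_equipment = 60.
→ y_mulch = 9 and y_equipment = 4.
Reduced cost of retaining walls: c₃ − yᵀa₃ = 7 − (9·1 + 4·1) = 7 − 13 = -6.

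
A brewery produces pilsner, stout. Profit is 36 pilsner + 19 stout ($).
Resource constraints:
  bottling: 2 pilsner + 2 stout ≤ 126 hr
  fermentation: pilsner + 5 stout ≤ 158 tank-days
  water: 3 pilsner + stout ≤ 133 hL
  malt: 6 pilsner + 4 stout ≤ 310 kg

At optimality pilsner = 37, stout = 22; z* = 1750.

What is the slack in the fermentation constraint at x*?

fermentation used = 1·37 + 5·22 = 147; slack = 158 − 147 = 11.

11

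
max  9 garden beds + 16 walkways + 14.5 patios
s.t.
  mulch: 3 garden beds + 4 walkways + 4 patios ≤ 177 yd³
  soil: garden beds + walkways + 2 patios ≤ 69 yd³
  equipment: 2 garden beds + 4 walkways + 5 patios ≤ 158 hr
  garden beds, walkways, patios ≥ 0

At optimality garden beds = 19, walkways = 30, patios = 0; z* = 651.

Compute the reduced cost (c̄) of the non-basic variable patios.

-4.5

Check each constraint at x*: mulch 177/177 (tight); soil 49/69 (slack 20); equipment 158/158 (tight).
By complementary slackness, y = 0 for the non-binding constraint.
Dual feasibility on the basic columns requires 3·y_mulch + 2·y_equipment = 9, 4·y_mulch + 4·y_equipment = 16.
→ y_mulch = 1 and y_equipment = 3.
Reduced cost of patios: c₃ − yᵀa₃ = 14.5 − (1·4 + 3·5) = 14.5 − 19 = -4.5.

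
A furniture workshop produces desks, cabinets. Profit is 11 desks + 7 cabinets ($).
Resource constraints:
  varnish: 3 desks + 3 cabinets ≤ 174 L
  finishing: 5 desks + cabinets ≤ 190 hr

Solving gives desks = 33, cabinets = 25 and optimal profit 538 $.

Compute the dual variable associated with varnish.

Check each constraint at x*: varnish 174/174 (tight); finishing 190/190 (tight).
Dual feasibility on the basic columns requires 3·y_varnish + 5·y_finishing = 11, 3·y_varnish + 1·y_finishing = 7.
This yields shadow prices y_varnish = 2, y_finishing = 1.
Shadow price of varnish = 2.

2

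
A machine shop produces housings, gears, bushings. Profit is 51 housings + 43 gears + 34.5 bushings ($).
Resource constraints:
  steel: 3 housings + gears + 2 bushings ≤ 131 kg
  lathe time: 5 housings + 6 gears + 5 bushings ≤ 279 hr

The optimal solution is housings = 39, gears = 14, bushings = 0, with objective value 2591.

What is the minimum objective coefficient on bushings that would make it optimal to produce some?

44

Both steel and lathe time are binding at x*.
The binding rows give the dual system: 3·y_steel + 5·y_lathe time = 51 and 1·y_steel + 6·y_lathe time = 43.
Solving: y_steel = 7, y_lathe time = 6.
bushings enters the basis when its profit ≥ yᵀa₃ = 7·2 + 6·5 = 44.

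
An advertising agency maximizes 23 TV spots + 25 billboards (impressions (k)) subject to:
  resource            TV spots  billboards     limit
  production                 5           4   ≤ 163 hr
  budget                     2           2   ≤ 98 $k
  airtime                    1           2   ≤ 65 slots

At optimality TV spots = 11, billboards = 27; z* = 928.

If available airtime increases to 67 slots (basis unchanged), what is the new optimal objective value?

939

Check each constraint at x*: production 163/163 (tight); budget 76/98 (slack 22); airtime 65/65 (tight).
By complementary slackness, y = 0 for the non-binding constraint.
From A_Bᵀ y = c: 5·y_production + 1·y_airtime = 23; 4·y_production + 2·y_airtime = 25.
→ y_production = 3.5 and y_airtime = 5.5.
Δz = y_airtime·Δb = 5.5 × (2) = 11, so new z* = 928 + 11 = 939.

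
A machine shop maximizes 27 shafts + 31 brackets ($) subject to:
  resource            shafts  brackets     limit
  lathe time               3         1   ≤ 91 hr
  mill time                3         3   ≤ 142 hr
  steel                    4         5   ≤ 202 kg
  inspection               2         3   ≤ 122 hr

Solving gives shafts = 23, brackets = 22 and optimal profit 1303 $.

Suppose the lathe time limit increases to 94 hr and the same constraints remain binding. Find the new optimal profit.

1306

Binding: lathe time and steel. Non-binding: mill time (7 unused), inspection (10 unused).
By complementary slackness, y = 0 for the non-binding constraints.
Dual feasibility on the basic columns requires 3·y_lathe time + 4·y_steel = 27, 1·y_lathe time + 5·y_steel = 31.
→ y_lathe time = 1 and y_steel = 6.
Δz = y_lathe time·Δb = 1 × (3) = 3, so new z* = 1303 + 3 = 1306.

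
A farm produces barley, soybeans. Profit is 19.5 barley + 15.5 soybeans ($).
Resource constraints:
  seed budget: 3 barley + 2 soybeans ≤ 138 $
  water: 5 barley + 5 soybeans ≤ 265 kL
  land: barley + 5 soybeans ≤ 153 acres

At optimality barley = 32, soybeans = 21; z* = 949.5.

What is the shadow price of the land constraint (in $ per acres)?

Check each constraint at x*: seed budget 138/138 (tight); water 265/265 (tight); land 137/153 (slack 16).
Since land is not tight, its dual is 0.
From A_Bᵀ y = c: 3·y_seed budget + 5·y_water = 19.5; 2·y_seed budget + 5·y_water = 15.5.
Solving: y_seed budget = 4, y_water = 1.5.
Shadow price of land = 0.

0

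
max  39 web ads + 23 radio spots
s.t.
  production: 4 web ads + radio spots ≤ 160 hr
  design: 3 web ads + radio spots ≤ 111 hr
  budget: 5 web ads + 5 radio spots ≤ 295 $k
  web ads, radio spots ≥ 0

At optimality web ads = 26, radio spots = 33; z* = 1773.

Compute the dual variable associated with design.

8

Check each constraint at x*: production 137/160 (slack 23); design 111/111 (tight); budget 295/295 (tight).
Since production is not tight, its dual is 0.
The binding rows give the dual system: 3·y_design + 5·y_budget = 39 and 1·y_design + 5·y_budget = 23.
→ y_design = 8 and y_budget = 3.
Shadow price of design = 8.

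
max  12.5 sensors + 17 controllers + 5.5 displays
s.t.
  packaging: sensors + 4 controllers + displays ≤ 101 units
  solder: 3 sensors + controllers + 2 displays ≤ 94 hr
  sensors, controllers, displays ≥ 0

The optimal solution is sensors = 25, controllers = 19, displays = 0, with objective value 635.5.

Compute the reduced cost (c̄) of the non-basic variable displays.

At the optimum: packaging uses 101 of 101 (binding); solder uses 94 of 94 (binding).
Dual feasibility on the basic columns requires 1·y_packaging + 3·y_solder = 12.5, 4·y_packaging + 1·y_solder = 17.
Solving: y_packaging = 3.5, y_solder = 3.
Reduced cost of displays: c₃ − yᵀa₃ = 5.5 − (3.5·1 + 3·2) = 5.5 − 9.5 = -4.

-4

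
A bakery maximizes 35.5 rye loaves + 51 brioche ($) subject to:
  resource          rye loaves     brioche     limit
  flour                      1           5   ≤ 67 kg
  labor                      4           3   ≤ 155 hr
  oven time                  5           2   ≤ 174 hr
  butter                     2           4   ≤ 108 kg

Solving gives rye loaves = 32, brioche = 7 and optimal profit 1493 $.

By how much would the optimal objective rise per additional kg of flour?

8

At the optimum: flour uses 67 of 67 (binding); labor uses 149 of 155 (slack = 6); oven time uses 174 of 174 (binding); butter uses 92 of 108 (slack = 16).
Slack constraints have shadow price 0 (complementary slackness).
Dual feasibility on the basic columns requires 1·y_flour + 5·y_oven time = 35.5, 5·y_flour + 2·y_oven time = 51.
→ y_flour = 8 and y_oven time = 5.5.
Shadow price of flour = 8.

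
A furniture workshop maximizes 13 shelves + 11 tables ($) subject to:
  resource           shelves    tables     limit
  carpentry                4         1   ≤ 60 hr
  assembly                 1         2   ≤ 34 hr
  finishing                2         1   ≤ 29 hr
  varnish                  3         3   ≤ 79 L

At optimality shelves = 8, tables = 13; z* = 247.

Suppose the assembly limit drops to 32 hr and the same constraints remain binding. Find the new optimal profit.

Binding: assembly and finishing. Non-binding: carpentry (15 unused), varnish (16 unused).
By complementary slackness, y = 0 for the non-binding constraints.
Dual feasibility on the basic columns requires 1·y_assembly + 2·y_finishing = 13, 2·y_assembly + 1·y_finishing = 11.
This yields shadow prices y_assembly = 3, y_finishing = 5.
Δz = y_assembly·Δb = 3 × (-2) = -6, so new z* = 247 − 6 = 241.

241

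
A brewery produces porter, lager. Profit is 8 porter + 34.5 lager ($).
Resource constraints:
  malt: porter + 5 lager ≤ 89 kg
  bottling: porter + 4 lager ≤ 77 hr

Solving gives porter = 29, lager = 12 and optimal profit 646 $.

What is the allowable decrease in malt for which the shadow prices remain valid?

Binding constraints: malt, bottling. The basis is B = [[1,5],[1,4]] with det -1.
Per unit decrease in malt, x* moves by d = (4, -1).
The basis stays optimal until lager reaches 0; allowable decrease = 12 kg.

12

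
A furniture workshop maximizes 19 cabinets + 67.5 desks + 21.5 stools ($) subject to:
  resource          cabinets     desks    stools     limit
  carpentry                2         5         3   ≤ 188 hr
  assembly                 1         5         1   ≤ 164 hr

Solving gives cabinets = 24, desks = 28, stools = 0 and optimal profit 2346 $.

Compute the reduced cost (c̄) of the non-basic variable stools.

-3

At the optimum: carpentry uses 188 of 188 (binding); assembly uses 164 of 164 (binding).
From A_Bᵀ y = c: 2·y_carpentry + 1·y_assembly = 19; 5·y_carpentry + 5·y_assembly = 67.5.
→ y_carpentry = 5.5 and y_assembly = 8.
Reduced cost of stools: c₃ − yᵀa₃ = 21.5 − (5.5·3 + 8·1) = 21.5 − 24.5 = -3.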